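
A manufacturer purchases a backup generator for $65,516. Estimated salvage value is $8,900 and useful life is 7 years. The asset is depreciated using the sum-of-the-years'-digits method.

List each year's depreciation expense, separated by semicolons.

$14,154; $12,132; $10,110; $8,088; $6,066; $4,044; $2,022

Depreciable base = $65,516 − $8,900 = $56,616.
Sum of the years' digits = 7+6+5+4+3+2+1 = 28.
Year 1: $56,616 × 7/28 = $14,154. Book value $51,362.
Year 2: $56,616 × 6/28 = $12,132. Book value $39,230.
Year 3: $56,616 × 5/28 = $10,110. Book value $29,120.
Year 4: $56,616 × 4/28 = $8,088. Book value $21,032.
Year 5: $56,616 × 3/28 = $6,066. Book value $14,966.
Year 6: $56,616 × 2/28 = $4,044. Book value $10,922.
Year 7: $56,616 × 1/28 = $2,022. Book value $8,900.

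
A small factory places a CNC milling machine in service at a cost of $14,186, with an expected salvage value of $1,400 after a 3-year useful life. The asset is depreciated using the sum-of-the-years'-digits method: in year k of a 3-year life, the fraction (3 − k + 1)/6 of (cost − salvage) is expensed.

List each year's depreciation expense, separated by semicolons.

$6,393; $4,262; $2,131

Depreciable base = $14,186 − $1,400 = $12,786.
Sum of the years' digits = 3+2+1 = 6.
Year 1: $12,786 × 3/6 = $6,393. Book value $7,793.
Year 2: $12,786 × 2/6 = $4,262. Book value $3,531.
Year 3: $12,786 × 1/6 = $2,131. Book value $1,400.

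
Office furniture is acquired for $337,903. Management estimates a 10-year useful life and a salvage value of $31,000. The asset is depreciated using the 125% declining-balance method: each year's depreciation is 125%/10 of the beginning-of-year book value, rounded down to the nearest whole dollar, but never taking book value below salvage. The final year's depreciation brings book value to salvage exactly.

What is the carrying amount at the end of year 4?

Depreciable base = $337,903 − $31,000 = $306,903.
Year 1: ⌊$337,903 × 125%/10⌋ = $42,237. Book value $295,666.
Year 2: ⌊$295,666 × 125%/10⌋ = $36,958. Book value $258,708.
Year 3: ⌊$258,708 × 125%/10⌋ = $32,338. Book value $226,370.
Year 4: ⌊$226,370 × 125%/10⌋ = $28,296. Book value $198,074.

$198,074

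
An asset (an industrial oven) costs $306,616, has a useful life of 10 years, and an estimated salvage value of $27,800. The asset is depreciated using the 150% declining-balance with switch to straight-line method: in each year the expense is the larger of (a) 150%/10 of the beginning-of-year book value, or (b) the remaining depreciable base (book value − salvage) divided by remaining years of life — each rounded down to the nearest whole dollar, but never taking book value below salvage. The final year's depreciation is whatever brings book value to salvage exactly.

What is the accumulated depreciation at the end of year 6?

$192,216

Depreciable base = $306,616 − $27,800 = $278,816.
Year 1: DB = ⌊$306,616 × 150%/10⌋ = $45,992; SL = ⌊$278,816/10⌋ = $27,881 → take DB $45,992. Book value $260,624.
Year 2: DB = ⌊$260,624 × 150%/10⌋ = $39,093; SL = ⌊$232,824/9⌋ = $25,869 → take DB $39,093. Book value $221,531.
Year 3: DB = ⌊$221,531 × 150%/10⌋ = $33,229; SL = ⌊$193,731/8⌋ = $24,216 → take DB $33,229. Book value $188,302.
Year 4: DB = ⌊$188,302 × 150%/10⌋ = $28,245; SL = ⌊$160,502/7⌋ = $22,928 → take DB $28,245. Book value $160,057.
Year 5: DB = ⌊$160,057 × 150%/10⌋ = $24,008; SL = ⌊$132,257/6⌋ = $22,042 → take DB $24,008. Book value $136,049.
Year 6: DB = ⌊$136,049 × 150%/10⌋ = $20,407; SL = ⌊$108,249/5⌋ = $21,649 → take SL $21,649. Book value $114,400.
Accumulated through year 6 = $306,616 − $114,400 = $192,216.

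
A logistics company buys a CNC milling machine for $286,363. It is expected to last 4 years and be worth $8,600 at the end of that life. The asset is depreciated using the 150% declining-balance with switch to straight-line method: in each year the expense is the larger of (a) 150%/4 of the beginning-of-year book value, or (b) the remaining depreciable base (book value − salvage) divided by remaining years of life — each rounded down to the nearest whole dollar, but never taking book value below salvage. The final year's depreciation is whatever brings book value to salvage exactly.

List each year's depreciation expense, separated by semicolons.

$107,386; $67,116; $51,630; $51,631

Depreciable base = $286,363 − $8,600 = $277,763.
Year 1: DB = ⌊$286,363 × 150%/4⌋ = $107,386; SL = ⌊$277,763/4⌋ = $69,440 → take DB $107,386. Book value $178,977.
Year 2: DB = ⌊$178,977 × 150%/4⌋ = $67,116; SL = ⌊$170,377/3⌋ = $56,792 → take DB $67,116. Book value $111,861.
Year 3: DB = ⌊$111,861 × 150%/4⌋ = $41,947; SL = ⌊$103,261/2⌋ = $51,630 → take SL $51,630. Book value $60,231.
Year 4 (final): $60,231 − $8,600 = $51,631. Book value $8,600.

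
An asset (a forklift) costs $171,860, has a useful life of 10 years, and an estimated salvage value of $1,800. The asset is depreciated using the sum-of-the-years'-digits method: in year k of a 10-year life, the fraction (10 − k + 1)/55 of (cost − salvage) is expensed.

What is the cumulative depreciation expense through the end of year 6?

$139,140

Depreciable base = $171,860 − $1,800 = $170,060.
Sum of the years' digits = 10+9+8+7+6+5+4+3+2+1 = 55.
Year 1: $170,060 × 10/55 = $30,920. Book value $140,940.
Year 2: $170,060 × 9/55 = $27,828. Book value $113,112.
Year 3: $170,060 × 8/55 = $24,736. Book value $88,376.
Year 4: $170,060 × 7/55 = $21,644. Book value $66,732.
Year 5: $170,060 × 6/55 = $18,552. Book value $48,180.
Year 6: $170,060 × 5/55 = $15,460. Book value $32,720.
Accumulated through year 6 = $171,860 − $32,720 = $139,140.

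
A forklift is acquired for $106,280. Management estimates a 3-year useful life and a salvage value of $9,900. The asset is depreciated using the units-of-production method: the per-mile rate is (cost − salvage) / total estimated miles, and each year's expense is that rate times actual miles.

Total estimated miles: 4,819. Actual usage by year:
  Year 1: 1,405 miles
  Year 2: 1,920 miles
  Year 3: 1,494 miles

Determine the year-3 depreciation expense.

Depreciable base = $106,280 − $9,900 = $96,380.
Rate = $96,380 / 4,819 miles = $20 per mile.
Year 1: 1,405 × $20 = $28,100. Book value $78,180.
Year 2: 1,920 × $20 = $38,400. Book value $39,780.
Year 3: 1,494 × $20 = $29,880. Book value $9,900.

$29,880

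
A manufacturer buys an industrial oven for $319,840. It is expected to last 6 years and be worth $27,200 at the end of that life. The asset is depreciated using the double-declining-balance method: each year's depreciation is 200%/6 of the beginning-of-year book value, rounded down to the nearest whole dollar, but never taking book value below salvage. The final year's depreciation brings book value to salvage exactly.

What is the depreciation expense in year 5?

Depreciable base = $319,840 − $27,200 = $292,640.
Year 1: ⌊$319,840 × 200%/6⌋ = $106,613. Book value $213,227.
Year 2: ⌊$213,227 × 200%/6⌋ = $71,075. Book value $142,152.
Year 3: ⌊$142,152 × 200%/6⌋ = $47,384. Book value $94,768.
Year 4: ⌊$94,768 × 200%/6⌋ = $31,589. Book value $63,179.
Year 5: ⌊$63,179 × 200%/6⌋ = $21,059. Book value $42,120.

$21,059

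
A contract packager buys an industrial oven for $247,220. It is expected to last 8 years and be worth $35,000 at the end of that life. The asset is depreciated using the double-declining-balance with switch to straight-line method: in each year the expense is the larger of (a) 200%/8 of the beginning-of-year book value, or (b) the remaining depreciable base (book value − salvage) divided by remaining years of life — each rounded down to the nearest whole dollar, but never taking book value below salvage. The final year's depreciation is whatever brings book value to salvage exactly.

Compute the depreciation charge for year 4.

Depreciable base = $247,220 − $35,000 = $212,220.
Year 1: DB = ⌊$247,220 × 200%/8⌋ = $61,805; SL = ⌊$212,220/8⌋ = $26,527 → take DB $61,805. Book value $185,415.
Year 2: DB = ⌊$185,415 × 200%/8⌋ = $46,353; SL = ⌊$150,415/7⌋ = $21,487 → take DB $46,353. Book value $139,062.
Year 3: DB = ⌊$139,062 × 200%/8⌋ = $34,765; SL = ⌊$104,062/6⌋ = $17,343 → take DB $34,765. Book value $104,297.
Year 4: DB = ⌊$104,297 × 200%/8⌋ = $26,074; SL = ⌊$69,297/5⌋ = $13,859 → take DB $26,074. Book value $78,223.

$26,074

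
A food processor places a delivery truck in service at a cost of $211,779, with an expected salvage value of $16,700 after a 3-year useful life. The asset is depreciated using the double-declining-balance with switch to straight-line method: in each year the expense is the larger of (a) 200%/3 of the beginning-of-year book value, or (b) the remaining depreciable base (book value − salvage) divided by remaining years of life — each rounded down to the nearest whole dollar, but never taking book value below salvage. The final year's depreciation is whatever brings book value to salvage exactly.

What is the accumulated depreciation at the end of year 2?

Depreciable base = $211,779 − $16,700 = $195,079.
Year 1: DB = ⌊$211,779 × 200%/3⌋ = $141,186; SL = ⌊$195,079/3⌋ = $65,026 → take DB $141,186. Book value $70,593.
Year 2: DB = ⌊$70,593 × 200%/3⌋ = $47,062; SL = ⌊$53,893/2⌋ = $26,946 → take DB $47,062. Book value $23,531.
Accumulated through year 2 = $211,779 − $23,531 = $188,248.

$188,248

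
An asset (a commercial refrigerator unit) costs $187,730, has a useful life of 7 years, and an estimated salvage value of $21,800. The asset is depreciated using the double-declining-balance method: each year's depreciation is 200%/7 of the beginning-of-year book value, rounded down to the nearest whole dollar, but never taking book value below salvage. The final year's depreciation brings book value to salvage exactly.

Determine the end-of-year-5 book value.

$34,906

Depreciable base = $187,730 − $21,800 = $165,930.
Year 1: ⌊$187,730 × 200%/7⌋ = $53,637. Book value $134,093.
Year 2: ⌊$134,093 × 200%/7⌋ = $38,312. Book value $95,781.
Year 3: ⌊$95,781 × 200%/7⌋ = $27,366. Book value $68,415.
Year 4: ⌊$68,415 × 200%/7⌋ = $19,547. Book value $48,868.
Year 5: ⌊$48,868 × 200%/7⌋ = $13,962. Book value $34,906.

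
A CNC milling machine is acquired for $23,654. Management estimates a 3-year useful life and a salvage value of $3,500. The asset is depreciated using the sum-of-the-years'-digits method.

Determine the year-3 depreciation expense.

$3,359

Depreciable base = $23,654 − $3,500 = $20,154.
Sum of the years' digits = 3+2+1 = 6.
Year 1: $20,154 × 3/6 = $10,077. Book value $13,577.
Year 2: $20,154 × 2/6 = $6,718. Book value $6,859.
Year 3: $20,154 × 1/6 = $3,359. Book value $3,500.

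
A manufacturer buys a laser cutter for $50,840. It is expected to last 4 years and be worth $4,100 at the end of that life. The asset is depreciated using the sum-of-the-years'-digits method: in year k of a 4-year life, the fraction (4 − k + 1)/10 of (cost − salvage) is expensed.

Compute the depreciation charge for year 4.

Depreciable base = $50,840 − $4,100 = $46,740.
Sum of the years' digits = 4+3+2+1 = 10.
Year 1: $46,740 × 4/10 = $18,696. Book value $32,144.
Year 2: $46,740 × 3/10 = $14,022. Book value $18,122.
Year 3: $46,740 × 2/10 = $9,348. Book value $8,774.
Year 4: $46,740 × 1/10 = $4,674. Book value $4,100.

$4,674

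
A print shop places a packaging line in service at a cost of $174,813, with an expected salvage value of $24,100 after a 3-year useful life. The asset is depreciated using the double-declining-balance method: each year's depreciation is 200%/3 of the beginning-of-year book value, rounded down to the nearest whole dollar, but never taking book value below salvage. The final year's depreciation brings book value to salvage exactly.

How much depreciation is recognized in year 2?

$34,171

Depreciable base = $174,813 − $24,100 = $150,713.
Year 1: ⌊$174,813 × 200%/3⌋ = $116,542. Book value $58,271.
Year 2: ⌊$58,271 × 200%/3⌋ = $38,847, capped at $34,171. Book value $24,100.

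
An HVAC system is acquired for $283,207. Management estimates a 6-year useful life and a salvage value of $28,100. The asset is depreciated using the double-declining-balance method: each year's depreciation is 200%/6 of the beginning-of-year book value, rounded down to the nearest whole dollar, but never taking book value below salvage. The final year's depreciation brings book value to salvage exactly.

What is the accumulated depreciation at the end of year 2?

$157,337

Depreciable base = $283,207 − $28,100 = $255,107.
Year 1: ⌊$283,207 × 200%/6⌋ = $94,402. Book value $188,805.
Year 2: ⌊$188,805 × 200%/6⌋ = $62,935. Book value $125,870.
Accumulated through year 2 = $283,207 − $125,870 = $157,337.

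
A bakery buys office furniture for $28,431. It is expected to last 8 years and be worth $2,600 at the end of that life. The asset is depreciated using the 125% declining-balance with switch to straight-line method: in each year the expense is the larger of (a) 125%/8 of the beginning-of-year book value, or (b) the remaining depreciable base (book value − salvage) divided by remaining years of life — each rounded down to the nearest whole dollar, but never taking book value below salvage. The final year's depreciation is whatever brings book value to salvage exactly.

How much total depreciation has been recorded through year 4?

$14,247

Depreciable base = $28,431 − $2,600 = $25,831.
Year 1: DB = ⌊$28,431 × 125%/8⌋ = $4,442; SL = ⌊$25,831/8⌋ = $3,228 → take DB $4,442. Book value $23,989.
Year 2: DB = ⌊$23,989 × 125%/8⌋ = $3,748; SL = ⌊$21,389/7⌋ = $3,055 → take DB $3,748. Book value $20,241.
Year 3: DB = ⌊$20,241 × 125%/8⌋ = $3,162; SL = ⌊$17,641/6⌋ = $2,940 → take DB $3,162. Book value $17,079.
Year 4: DB = ⌊$17,079 × 125%/8⌋ = $2,668; SL = ⌊$14,479/5⌋ = $2,895 → take SL $2,895. Book value $14,184.
Accumulated through year 4 = $28,431 − $14,184 = $14,247.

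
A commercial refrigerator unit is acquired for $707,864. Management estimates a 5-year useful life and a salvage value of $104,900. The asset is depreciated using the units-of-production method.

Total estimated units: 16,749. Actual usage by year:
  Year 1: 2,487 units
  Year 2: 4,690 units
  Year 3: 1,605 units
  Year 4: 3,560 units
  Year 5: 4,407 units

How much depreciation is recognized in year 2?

$168,840

Depreciable base = $707,864 − $104,900 = $602,964.
Rate = $602,964 / 16,749 units = $36 per unit.
Year 1: 2,487 × $36 = $89,532. Book value $618,332.
Year 2: 4,690 × $36 = $168,840. Book value $449,492.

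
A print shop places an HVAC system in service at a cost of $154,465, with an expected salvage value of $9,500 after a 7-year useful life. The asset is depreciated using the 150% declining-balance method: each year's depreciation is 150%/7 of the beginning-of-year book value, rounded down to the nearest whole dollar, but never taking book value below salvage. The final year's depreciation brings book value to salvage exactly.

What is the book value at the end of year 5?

$46,255

Depreciable base = $154,465 − $9,500 = $144,965.
Year 1: ⌊$154,465 × 150%/7⌋ = $33,099. Book value $121,366.
Year 2: ⌊$121,366 × 150%/7⌋ = $26,007. Book value $95,359.
Year 3: ⌊$95,359 × 150%/7⌋ = $20,434. Book value $74,925.
Year 4: ⌊$74,925 × 150%/7⌋ = $16,055. Book value $58,870.
Year 5: ⌊$58,870 × 150%/7⌋ = $12,615. Book value $46,255.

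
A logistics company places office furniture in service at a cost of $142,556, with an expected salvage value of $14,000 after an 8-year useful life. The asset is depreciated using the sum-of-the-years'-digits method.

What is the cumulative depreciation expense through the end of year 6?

$117,843

Depreciable base = $142,556 − $14,000 = $128,556.
Sum of the years' digits = 8+7+6+5+4+3+2+1 = 36.
Year 1: $128,556 × 8/36 = $28,568. Book value $113,988.
Year 2: $128,556 × 7/36 = $24,997. Book value $88,991.
Year 3: $128,556 × 6/36 = $21,426. Book value $67,565.
Year 4: $128,556 × 5/36 = $17,855. Book value $49,710.
Year 5: $128,556 × 4/36 = $14,284. Book value $35,426.
Year 6: $128,556 × 3/36 = $10,713. Book value $24,713.
Accumulated through year 6 = $142,556 − $24,713 = $117,843.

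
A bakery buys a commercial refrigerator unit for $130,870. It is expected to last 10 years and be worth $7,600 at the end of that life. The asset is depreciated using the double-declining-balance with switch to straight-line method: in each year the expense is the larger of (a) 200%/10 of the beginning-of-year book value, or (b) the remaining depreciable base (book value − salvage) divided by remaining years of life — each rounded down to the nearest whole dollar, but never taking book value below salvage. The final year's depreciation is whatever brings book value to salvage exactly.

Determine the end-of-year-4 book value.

$53,605

Depreciable base = $130,870 − $7,600 = $123,270.
Year 1: DB = ⌊$130,870 × 200%/10⌋ = $26,174; SL = ⌊$123,270/10⌋ = $12,327 → take DB $26,174. Book value $104,696.
Year 2: DB = ⌊$104,696 × 200%/10⌋ = $20,939; SL = ⌊$97,096/9⌋ = $10,788 → take DB $20,939. Book value $83,757.
Year 3: DB = ⌊$83,757 × 200%/10⌋ = $16,751; SL = ⌊$76,157/8⌋ = $9,519 → take DB $16,751. Book value $67,006.
Year 4: DB = ⌊$67,006 × 200%/10⌋ = $13,401; SL = ⌊$59,406/7⌋ = $8,486 → take DB $13,401. Book value $53,605.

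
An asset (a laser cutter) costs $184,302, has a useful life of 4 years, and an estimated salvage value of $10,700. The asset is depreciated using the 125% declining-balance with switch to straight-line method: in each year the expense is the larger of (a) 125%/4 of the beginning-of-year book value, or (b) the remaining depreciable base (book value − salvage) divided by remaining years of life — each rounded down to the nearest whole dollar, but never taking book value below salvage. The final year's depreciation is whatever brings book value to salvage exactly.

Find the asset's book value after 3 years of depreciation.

Depreciable base = $184,302 − $10,700 = $173,602.
Year 1: DB = ⌊$184,302 × 125%/4⌋ = $57,594; SL = ⌊$173,602/4⌋ = $43,400 → take DB $57,594. Book value $126,708.
Year 2: DB = ⌊$126,708 × 125%/4⌋ = $39,596; SL = ⌊$116,008/3⌋ = $38,669 → take DB $39,596. Book value $87,112.
Year 3: DB = ⌊$87,112 × 125%/4⌋ = $27,222; SL = ⌊$76,412/2⌋ = $38,206 → take SL $38,206. Book value $48,906.

$48,906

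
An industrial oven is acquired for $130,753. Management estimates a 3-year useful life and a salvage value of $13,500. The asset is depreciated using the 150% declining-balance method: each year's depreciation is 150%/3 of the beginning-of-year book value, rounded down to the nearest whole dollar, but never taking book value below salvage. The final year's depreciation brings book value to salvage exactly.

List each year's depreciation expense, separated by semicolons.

Depreciable base = $130,753 − $13,500 = $117,253.
Year 1: ⌊$130,753 × 150%/3⌋ = $65,376. Book value $65,377.
Year 2: ⌊$65,377 × 150%/3⌋ = $32,688. Book value $32,689.
Year 3 (final): $32,689 − $13,500 = $19,189. Book value $13,500.

$65,376; $32,688; $19,189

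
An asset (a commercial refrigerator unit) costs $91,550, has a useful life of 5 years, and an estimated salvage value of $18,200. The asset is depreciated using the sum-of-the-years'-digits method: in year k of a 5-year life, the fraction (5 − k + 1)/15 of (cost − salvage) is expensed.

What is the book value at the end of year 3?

$32,870

Depreciable base = $91,550 − $18,200 = $73,350.
Sum of the years' digits = 5+4+3+2+1 = 15.
Year 1: $73,350 × 5/15 = $24,450. Book value $67,100.
Year 2: $73,350 × 4/15 = $19,560. Book value $47,540.
Year 3: $73,350 × 3/15 = $14,670. Book value $32,870.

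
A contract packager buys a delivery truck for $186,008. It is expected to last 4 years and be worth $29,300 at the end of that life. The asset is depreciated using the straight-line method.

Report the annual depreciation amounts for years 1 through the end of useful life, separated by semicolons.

$39,177; $39,177; $39,177; $39,177

Depreciable base = $186,008 − $29,300 = $156,708.
Annual expense = $156,708 / 4 = $39,177.
End of year 1: book value $146,831.
End of year 2: book value $107,654.
End of year 3: book value $68,477.
End of year 4: book value $29,300.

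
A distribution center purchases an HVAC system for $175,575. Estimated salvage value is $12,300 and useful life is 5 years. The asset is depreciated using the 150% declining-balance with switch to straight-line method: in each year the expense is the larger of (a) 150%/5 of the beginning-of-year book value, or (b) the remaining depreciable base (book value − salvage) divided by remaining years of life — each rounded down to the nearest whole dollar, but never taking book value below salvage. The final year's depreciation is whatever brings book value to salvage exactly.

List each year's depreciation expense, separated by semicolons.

$52,672; $36,870; $25,809; $23,962; $23,962

Depreciable base = $175,575 − $12,300 = $163,275.
Year 1: DB = ⌊$175,575 × 150%/5⌋ = $52,672; SL = ⌊$163,275/5⌋ = $32,655 → take DB $52,672. Book value $122,903.
Year 2: DB = ⌊$122,903 × 150%/5⌋ = $36,870; SL = ⌊$110,603/4⌋ = $27,650 → take DB $36,870. Book value $86,033.
Year 3: DB = ⌊$86,033 × 150%/5⌋ = $25,809; SL = ⌊$73,733/3⌋ = $24,577 → take DB $25,809. Book value $60,224.
Year 4: DB = ⌊$60,224 × 150%/5⌋ = $18,067; SL = ⌊$47,924/2⌋ = $23,962 → take SL $23,962. Book value $36,262.
Year 5 (final): $36,262 − $12,300 = $23,962. Book value $12,300.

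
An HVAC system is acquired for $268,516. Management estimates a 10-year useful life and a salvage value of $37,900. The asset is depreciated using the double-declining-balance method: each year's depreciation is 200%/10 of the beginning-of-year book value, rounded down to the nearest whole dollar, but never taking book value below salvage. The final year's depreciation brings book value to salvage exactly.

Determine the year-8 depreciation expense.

$11,262

Depreciable base = $268,516 − $37,900 = $230,616.
Year 1: ⌊$268,516 × 200%/10⌋ = $53,703. Book value $214,813.
Year 2: ⌊$214,813 × 200%/10⌋ = $42,962. Book value $171,851.
Year 3: ⌊$171,851 × 200%/10⌋ = $34,370. Book value $137,481.
Year 4: ⌊$137,481 × 200%/10⌋ = $27,496. Book value $109,985.
Year 5: ⌊$109,985 × 200%/10⌋ = $21,997. Book value $87,988.
Year 6: ⌊$87,988 × 200%/10⌋ = $17,597. Book value $70,391.
Year 7: ⌊$70,391 × 200%/10⌋ = $14,078. Book value $56,313.
Year 8: ⌊$56,313 × 200%/10⌋ = $11,262. Book value $45,051.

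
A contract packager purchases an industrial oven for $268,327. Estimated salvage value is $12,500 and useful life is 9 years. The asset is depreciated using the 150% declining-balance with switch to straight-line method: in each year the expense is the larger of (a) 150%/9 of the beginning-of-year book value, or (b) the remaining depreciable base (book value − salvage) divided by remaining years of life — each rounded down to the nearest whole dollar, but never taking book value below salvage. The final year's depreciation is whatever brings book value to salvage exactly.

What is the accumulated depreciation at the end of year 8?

Depreciable base = $268,327 − $12,500 = $255,827.
Year 1: DB = ⌊$268,327 × 150%/9⌋ = $44,721; SL = ⌊$255,827/9⌋ = $28,425 → take DB $44,721. Book value $223,606.
Year 2: DB = ⌊$223,606 × 150%/9⌋ = $37,267; SL = ⌊$211,106/8⌋ = $26,388 → take DB $37,267. Book value $186,339.
Year 3: DB = ⌊$186,339 × 150%/9⌋ = $31,056; SL = ⌊$173,839/7⌋ = $24,834 → take DB $31,056. Book value $155,283.
Year 4: DB = ⌊$155,283 × 150%/9⌋ = $25,880; SL = ⌊$142,783/6⌋ = $23,797 → take DB $25,880. Book value $129,403.
Year 5: DB = ⌊$129,403 × 150%/9⌋ = $21,567; SL = ⌊$116,903/5⌋ = $23,380 → take SL $23,380. Book value $106,023.
Year 6: DB = ⌊$106,023 × 150%/9⌋ = $17,670; SL = ⌊$93,523/4⌋ = $23,380 → take SL $23,380. Book value $82,643.
Year 7: DB = ⌊$82,643 × 150%/9⌋ = $13,773; SL = ⌊$70,143/3⌋ = $23,381 → take SL $23,381. Book value $59,262.
Year 8: DB = ⌊$59,262 × 150%/9⌋ = $9,877; SL = ⌊$46,762/2⌋ = $23,381 → take SL $23,381. Book value $35,881.
Accumulated through year 8 = $268,327 − $35,881 = $232,446.

$232,446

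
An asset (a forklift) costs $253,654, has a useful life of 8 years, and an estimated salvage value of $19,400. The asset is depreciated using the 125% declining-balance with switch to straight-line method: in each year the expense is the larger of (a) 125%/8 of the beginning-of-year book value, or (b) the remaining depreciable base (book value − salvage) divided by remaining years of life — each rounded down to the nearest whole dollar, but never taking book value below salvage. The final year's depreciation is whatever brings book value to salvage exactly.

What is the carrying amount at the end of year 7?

Depreciable base = $253,654 − $19,400 = $234,254.
Year 1: DB = ⌊$253,654 × 125%/8⌋ = $39,633; SL = ⌊$234,254/8⌋ = $29,281 → take DB $39,633. Book value $214,021.
Year 2: DB = ⌊$214,021 × 125%/8⌋ = $33,440; SL = ⌊$194,621/7⌋ = $27,803 → take DB $33,440. Book value $180,581.
Year 3: DB = ⌊$180,581 × 125%/8⌋ = $28,215; SL = ⌊$161,181/6⌋ = $26,863 → take DB $28,215. Book value $152,366.
Year 4: DB = ⌊$152,366 × 125%/8⌋ = $23,807; SL = ⌊$132,966/5⌋ = $26,593 → take SL $26,593. Book value $125,773.
Year 5: DB = ⌊$125,773 × 125%/8⌋ = $19,652; SL = ⌊$106,373/4⌋ = $26,593 → take SL $26,593. Book value $99,180.
Year 6: DB = ⌊$99,180 × 125%/8⌋ = $15,496; SL = ⌊$79,780/3⌋ = $26,593 → take SL $26,593. Book value $72,587.
Year 7: DB = ⌊$72,587 × 125%/8⌋ = $11,341; SL = ⌊$53,187/2⌋ = $26,593 → take SL $26,593. Book value $45,994.

$45,994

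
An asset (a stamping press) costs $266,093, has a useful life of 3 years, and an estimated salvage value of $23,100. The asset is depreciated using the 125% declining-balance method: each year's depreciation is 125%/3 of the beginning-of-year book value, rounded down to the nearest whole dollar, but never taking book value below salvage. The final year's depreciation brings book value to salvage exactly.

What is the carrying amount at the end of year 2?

$90,546

Depreciable base = $266,093 − $23,100 = $242,993.
Year 1: ⌊$266,093 × 125%/3⌋ = $110,872. Book value $155,221.
Year 2: ⌊$155,221 × 125%/3⌋ = $64,675. Book value $90,546.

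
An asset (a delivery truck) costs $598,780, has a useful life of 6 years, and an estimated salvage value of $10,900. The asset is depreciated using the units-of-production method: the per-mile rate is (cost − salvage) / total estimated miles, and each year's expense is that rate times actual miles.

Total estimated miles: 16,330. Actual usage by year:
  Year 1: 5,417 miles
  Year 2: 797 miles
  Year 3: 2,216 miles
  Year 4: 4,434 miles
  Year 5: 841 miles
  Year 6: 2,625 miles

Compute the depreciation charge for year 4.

Depreciable base = $598,780 − $10,900 = $587,880.
Rate = $587,880 / 16,330 miles = $36 per mile.
Year 1: 5,417 × $36 = $195,012. Book value $403,768.
Year 2: 797 × $36 = $28,692. Book value $375,076.
Year 3: 2,216 × $36 = $79,776. Book value $295,300.
Year 4: 4,434 × $36 = $159,624. Book value $135,676.

$159,624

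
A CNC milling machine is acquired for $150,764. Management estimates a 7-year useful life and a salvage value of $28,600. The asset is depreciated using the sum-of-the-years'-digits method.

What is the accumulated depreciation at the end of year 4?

Depreciable base = $150,764 − $28,600 = $122,164.
Sum of the years' digits = 7+6+5+4+3+2+1 = 28.
Year 1: $122,164 × 7/28 = $30,541. Book value $120,223.
Year 2: $122,164 × 6/28 = $26,178. Book value $94,045.
Year 3: $122,164 × 5/28 = $21,815. Book value $72,230.
Year 4: $122,164 × 4/28 = $17,452. Book value $54,778.
Accumulated through year 4 = $150,764 − $54,778 = $95,986.

$95,986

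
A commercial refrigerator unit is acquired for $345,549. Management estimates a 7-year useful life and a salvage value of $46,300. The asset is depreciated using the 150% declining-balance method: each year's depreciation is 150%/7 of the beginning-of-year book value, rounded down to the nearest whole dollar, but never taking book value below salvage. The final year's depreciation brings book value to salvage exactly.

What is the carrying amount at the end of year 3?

$167,612

Depreciable base = $345,549 − $46,300 = $299,249.
Year 1: ⌊$345,549 × 150%/7⌋ = $74,046. Book value $271,503.
Year 2: ⌊$271,503 × 150%/7⌋ = $58,179. Book value $213,324.
Year 3: ⌊$213,324 × 150%/7⌋ = $45,712. Book value $167,612.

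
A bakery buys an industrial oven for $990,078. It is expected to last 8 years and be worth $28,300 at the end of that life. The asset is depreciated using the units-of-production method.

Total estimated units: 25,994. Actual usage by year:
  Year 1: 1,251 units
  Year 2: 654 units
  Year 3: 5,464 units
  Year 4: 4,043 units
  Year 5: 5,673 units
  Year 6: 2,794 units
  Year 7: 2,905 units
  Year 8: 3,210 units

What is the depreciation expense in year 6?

Depreciable base = $990,078 − $28,300 = $961,778.
Rate = $961,778 / 25,994 units = $37 per unit.
Year 1: 1,251 × $37 = $46,287. Book value $943,791.
Year 2: 654 × $37 = $24,198. Book value $919,593.
Year 3: 5,464 × $37 = $202,168. Book value $717,425.
Year 4: 4,043 × $37 = $149,591. Book value $567,834.
Year 5: 5,673 × $37 = $209,901. Book value $357,933.
Year 6: 2,794 × $37 = $103,378. Book value $254,555.

$103,378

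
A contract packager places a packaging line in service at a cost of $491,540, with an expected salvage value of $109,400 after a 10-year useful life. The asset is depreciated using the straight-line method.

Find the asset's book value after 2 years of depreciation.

$415,112

Depreciable base = $491,540 − $109,400 = $382,140.
Annual expense = $382,140 / 10 = $38,214.
End of year 1: book value $453,326.
End of year 2: book value $415,112.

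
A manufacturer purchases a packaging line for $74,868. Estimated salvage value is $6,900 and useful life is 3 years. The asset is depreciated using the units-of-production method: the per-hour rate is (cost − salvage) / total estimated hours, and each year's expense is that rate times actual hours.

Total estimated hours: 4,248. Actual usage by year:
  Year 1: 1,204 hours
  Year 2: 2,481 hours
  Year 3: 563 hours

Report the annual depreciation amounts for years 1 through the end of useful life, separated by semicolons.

$19,264; $39,696; $9,008

Depreciable base = $74,868 − $6,900 = $67,968.
Rate = $67,968 / 4,248 hours = $16 per hour.
Year 1: 1,204 × $16 = $19,264. Book value $55,604.
Year 2: 2,481 × $16 = $39,696. Book value $15,908.
Year 3: 563 × $16 = $9,008. Book value $6,900.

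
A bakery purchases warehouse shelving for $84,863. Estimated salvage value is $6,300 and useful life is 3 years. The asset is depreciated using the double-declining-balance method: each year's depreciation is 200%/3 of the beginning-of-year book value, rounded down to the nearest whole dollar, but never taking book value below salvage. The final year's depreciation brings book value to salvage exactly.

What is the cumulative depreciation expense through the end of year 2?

Depreciable base = $84,863 − $6,300 = $78,563.
Year 1: ⌊$84,863 × 200%/3⌋ = $56,575. Book value $28,288.
Year 2: ⌊$28,288 × 200%/3⌋ = $18,858. Book value $9,430.
Accumulated through year 2 = $84,863 − $9,430 = $75,433.

$75,433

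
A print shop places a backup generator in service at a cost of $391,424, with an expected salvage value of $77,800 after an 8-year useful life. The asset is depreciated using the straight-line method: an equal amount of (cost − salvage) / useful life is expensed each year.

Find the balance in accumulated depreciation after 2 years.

$78,406

Depreciable base = $391,424 − $77,800 = $313,624.
Annual expense = $313,624 / 8 = $39,203.
End of year 1: book value $352,221.
End of year 2: book value $313,018.
Accumulated through year 2 = $391,424 − $313,018 = $78,406.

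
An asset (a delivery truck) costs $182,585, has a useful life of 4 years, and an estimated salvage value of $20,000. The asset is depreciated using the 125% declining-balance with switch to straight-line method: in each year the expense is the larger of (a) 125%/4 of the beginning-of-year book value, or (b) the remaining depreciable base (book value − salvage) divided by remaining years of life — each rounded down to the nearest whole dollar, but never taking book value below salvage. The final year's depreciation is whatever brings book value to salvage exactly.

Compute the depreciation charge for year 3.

$33,150

Depreciable base = $182,585 − $20,000 = $162,585.
Year 1: DB = ⌊$182,585 × 125%/4⌋ = $57,057; SL = ⌊$162,585/4⌋ = $40,646 → take DB $57,057. Book value $125,528.
Year 2: DB = ⌊$125,528 × 125%/4⌋ = $39,227; SL = ⌊$105,528/3⌋ = $35,176 → take DB $39,227. Book value $86,301.
Year 3: DB = ⌊$86,301 × 125%/4⌋ = $26,969; SL = ⌊$66,301/2⌋ = $33,150 → take SL $33,150. Book value $53,151.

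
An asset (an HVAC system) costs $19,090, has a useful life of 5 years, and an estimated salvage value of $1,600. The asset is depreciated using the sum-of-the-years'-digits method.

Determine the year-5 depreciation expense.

Depreciable base = $19,090 − $1,600 = $17,490.
Sum of the years' digits = 5+4+3+2+1 = 15.
Year 1: $17,490 × 5/15 = $5,830. Book value $13,260.
Year 2: $17,490 × 4/15 = $4,664. Book value $8,596.
Year 3: $17,490 × 3/15 = $3,498. Book value $5,098.
Year 4: $17,490 × 2/15 = $2,332. Book value $2,766.
Year 5: $17,490 × 1/15 = $1,166. Book value $1,600.

$1,166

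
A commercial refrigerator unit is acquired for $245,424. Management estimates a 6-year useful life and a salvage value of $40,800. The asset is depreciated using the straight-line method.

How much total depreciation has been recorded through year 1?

Depreciable base = $245,424 − $40,800 = $204,624.
Annual expense = $204,624 / 6 = $34,104.
End of year 1: book value $211,320.
Accumulated through year 1 = $245,424 − $211,320 = $34,104.

$34,104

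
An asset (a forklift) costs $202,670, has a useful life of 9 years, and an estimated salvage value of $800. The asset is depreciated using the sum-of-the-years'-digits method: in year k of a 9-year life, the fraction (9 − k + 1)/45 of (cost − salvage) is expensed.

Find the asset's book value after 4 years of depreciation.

$68,090

Depreciable base = $202,670 − $800 = $201,870.
Sum of the years' digits = 9+8+7+6+5+4+3+2+1 = 45.
Year 1: $201,870 × 9/45 = $40,374. Book value $162,296.
Year 2: $201,870 × 8/45 = $35,888. Book value $126,408.
Year 3: $201,870 × 7/45 = $31,402. Book value $95,006.
Year 4: $201,870 × 6/45 = $26,916. Book value $68,090.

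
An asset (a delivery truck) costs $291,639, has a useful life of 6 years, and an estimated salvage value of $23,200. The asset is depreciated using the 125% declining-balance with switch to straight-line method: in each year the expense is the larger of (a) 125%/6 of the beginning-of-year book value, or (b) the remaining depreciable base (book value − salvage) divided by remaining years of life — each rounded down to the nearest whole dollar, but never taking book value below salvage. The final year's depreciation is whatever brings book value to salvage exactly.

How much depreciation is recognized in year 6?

Depreciable base = $291,639 − $23,200 = $268,439.
Year 1: DB = ⌊$291,639 × 125%/6⌋ = $60,758; SL = ⌊$268,439/6⌋ = $44,739 → take DB $60,758. Book value $230,881.
Year 2: DB = ⌊$230,881 × 125%/6⌋ = $48,100; SL = ⌊$207,681/5⌋ = $41,536 → take DB $48,100. Book value $182,781.
Year 3: DB = ⌊$182,781 × 125%/6⌋ = $38,079; SL = ⌊$159,581/4⌋ = $39,895 → take SL $39,895. Book value $142,886.
Year 4: DB = ⌊$142,886 × 125%/6⌋ = $29,767; SL = ⌊$119,686/3⌋ = $39,895 → take SL $39,895. Book value $102,991.
Year 5: DB = ⌊$102,991 × 125%/6⌋ = $21,456; SL = ⌊$79,791/2⌋ = $39,895 → take SL $39,895. Book value $63,096.
Year 6 (final): $63,096 − $23,200 = $39,896. Book value $23,200.

$39,896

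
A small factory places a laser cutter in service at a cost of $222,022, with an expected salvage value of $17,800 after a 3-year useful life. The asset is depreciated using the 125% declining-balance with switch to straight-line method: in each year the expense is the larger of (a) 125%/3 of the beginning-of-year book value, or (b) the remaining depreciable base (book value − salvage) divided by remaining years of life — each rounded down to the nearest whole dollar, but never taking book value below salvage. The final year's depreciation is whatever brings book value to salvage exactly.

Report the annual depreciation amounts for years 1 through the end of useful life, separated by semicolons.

Depreciable base = $222,022 − $17,800 = $204,222.
Year 1: DB = ⌊$222,022 × 125%/3⌋ = $92,509; SL = ⌊$204,222/3⌋ = $68,074 → take DB $92,509. Book value $129,513.
Year 2: DB = ⌊$129,513 × 125%/3⌋ = $53,963; SL = ⌊$111,713/2⌋ = $55,856 → take SL $55,856. Book value $73,657.
Year 3 (final): $73,657 − $17,800 = $55,857. Book value $17,800.

$92,509; $55,856; $55,857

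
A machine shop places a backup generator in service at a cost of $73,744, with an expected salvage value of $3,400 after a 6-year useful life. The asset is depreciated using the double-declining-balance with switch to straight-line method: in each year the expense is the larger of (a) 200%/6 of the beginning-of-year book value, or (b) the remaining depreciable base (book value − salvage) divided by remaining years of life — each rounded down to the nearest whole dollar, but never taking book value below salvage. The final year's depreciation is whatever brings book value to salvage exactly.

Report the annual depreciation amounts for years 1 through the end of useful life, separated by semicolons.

Depreciable base = $73,744 − $3,400 = $70,344.
Year 1: DB = ⌊$73,744 × 200%/6⌋ = $24,581; SL = ⌊$70,344/6⌋ = $11,724 → take DB $24,581. Book value $49,163.
Year 2: DB = ⌊$49,163 × 200%/6⌋ = $16,387; SL = ⌊$45,763/5⌋ = $9,152 → take DB $16,387. Book value $32,776.
Year 3: DB = ⌊$32,776 × 200%/6⌋ = $10,925; SL = ⌊$29,376/4⌋ = $7,344 → take DB $10,925. Book value $21,851.
Year 4: DB = ⌊$21,851 × 200%/6⌋ = $7,283; SL = ⌊$18,451/3⌋ = $6,150 → take DB $7,283. Book value $14,568.
Year 5: DB = ⌊$14,568 × 200%/6⌋ = $4,856; SL = ⌊$11,168/2⌋ = $5,584 → take SL $5,584. Book value $8,984.
Year 6 (final): $8,984 − $3,400 = $5,584. Book value $3,400.

$24,581; $16,387; $10,925; $7,283; $5,584; $5,584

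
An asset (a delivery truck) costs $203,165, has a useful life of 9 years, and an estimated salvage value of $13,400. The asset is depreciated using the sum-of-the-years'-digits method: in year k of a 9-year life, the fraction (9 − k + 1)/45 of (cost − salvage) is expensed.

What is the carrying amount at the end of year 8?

Depreciable base = $203,165 − $13,400 = $189,765.
Sum of the years' digits = 9+8+7+6+5+4+3+2+1 = 45.
Year 1: $189,765 × 9/45 = $37,953. Book value $165,212.
Year 2: $189,765 × 8/45 = $33,736. Book value $131,476.
Year 3: $189,765 × 7/45 = $29,519. Book value $101,957.
Year 4: $189,765 × 6/45 = $25,302. Book value $76,655.
Year 5: $189,765 × 5/45 = $21,085. Book value $55,570.
Year 6: $189,765 × 4/45 = $16,868. Book value $38,702.
Year 7: $189,765 × 3/45 = $12,651. Book value $26,051.
Year 8: $189,765 × 2/45 = $8,434. Book value $17,617.

$17,617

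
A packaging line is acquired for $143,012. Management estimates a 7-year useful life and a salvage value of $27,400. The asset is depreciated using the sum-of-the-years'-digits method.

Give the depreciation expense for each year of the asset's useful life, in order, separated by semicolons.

$28,903; $24,774; $20,645; $16,516; $12,387; $8,258; $4,129

Depreciable base = $143,012 − $27,400 = $115,612.
Sum of the years' digits = 7+6+5+4+3+2+1 = 28.
Year 1: $115,612 × 7/28 = $28,903. Book value $114,109.
Year 2: $115,612 × 6/28 = $24,774. Book value $89,335.
Year 3: $115,612 × 5/28 = $20,645. Book value $68,690.
Year 4: $115,612 × 4/28 = $16,516. Book value $52,174.
Year 5: $115,612 × 3/28 = $12,387. Book value $39,787.
Year 6: $115,612 × 2/28 = $8,258. Book value $31,529.
Year 7: $115,612 × 1/28 = $4,129. Book value $27,400.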